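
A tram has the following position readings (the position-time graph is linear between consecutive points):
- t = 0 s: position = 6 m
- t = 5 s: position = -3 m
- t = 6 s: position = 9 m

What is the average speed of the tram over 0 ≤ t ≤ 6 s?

3.5 m/s

Average speed = (total path length)/(elapsed time); on a piecewise-linear x-t graph the path length is Σ|Δx|.
0–5 s: |Δx| = |-3 − 6| = 9 m
5–6 s: |Δx| = |9 − -3| = 12 m
Total path = 21 m; average speed = 21/6 = 3.5 m/s.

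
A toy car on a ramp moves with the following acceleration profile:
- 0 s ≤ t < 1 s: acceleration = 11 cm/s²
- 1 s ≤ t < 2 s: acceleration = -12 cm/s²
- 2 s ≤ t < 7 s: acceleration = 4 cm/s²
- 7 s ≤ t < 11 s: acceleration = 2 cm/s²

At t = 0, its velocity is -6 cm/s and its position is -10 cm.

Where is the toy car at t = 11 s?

On each constant-a segment, Δv = aΔt and Δx = v₀Δt + ½aΔt²; chain segment to segment.
0–1 s: v starts -6 cm/s; Δx = -6·1 + ½·11·1² = -0.5 cm; v ends 5 cm/s.
1–2 s: v starts 5 cm/s; Δx = 5·1 + ½·-12·1² = -1 cm; v ends -7 cm/s.
2–7 s: v starts -7 cm/s; Δx = -7·5 + ½·4·5² = 15 cm; v ends 13 cm/s.
7–11 s: v starts 13 cm/s; Δx = 13·4 + ½·2·4² = 68 cm; v ends 21 cm/s.
x(11) = -10 + Σ Δx = 71.5 cm.

71.5 cm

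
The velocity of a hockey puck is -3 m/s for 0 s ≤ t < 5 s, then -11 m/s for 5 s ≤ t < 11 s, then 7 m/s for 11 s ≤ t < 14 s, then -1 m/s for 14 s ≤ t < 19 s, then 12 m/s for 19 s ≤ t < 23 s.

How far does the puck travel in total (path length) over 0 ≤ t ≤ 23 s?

Total distance travelled is ∫|v| dt — sum the magnitudes of each area piece.
0–5 s: |-3| × 5 = 15 m
5–11 s: |-11| × 6 = 66 m
11–14 s: |7| × 3 = 21 m
14–19 s: |-1| × 5 = 5 m
19–23 s: |12| × 4 = 48 m
Total distance = 155 m

155 m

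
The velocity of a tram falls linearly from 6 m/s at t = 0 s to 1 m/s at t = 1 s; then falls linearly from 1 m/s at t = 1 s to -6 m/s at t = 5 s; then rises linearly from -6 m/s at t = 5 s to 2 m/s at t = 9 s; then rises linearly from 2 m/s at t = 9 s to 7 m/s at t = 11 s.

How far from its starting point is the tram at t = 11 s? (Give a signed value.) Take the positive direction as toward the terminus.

Displacement is the signed area under the v-t curve.
0–1 s: ½(6 + 1)(1) = 3.5 m
1–5 s: ½(1 + -6)(4) = -10 m
5–9 s: ½(-6 + 2)(4) = -8 m
9–11 s: ½(2 + 7)(2) = 9 m
Net displacement = -5.5 m

-5.5 m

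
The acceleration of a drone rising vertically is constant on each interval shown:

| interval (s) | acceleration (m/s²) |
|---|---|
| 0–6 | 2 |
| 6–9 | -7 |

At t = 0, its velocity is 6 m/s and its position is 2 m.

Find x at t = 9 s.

96.5 m

On each constant-a segment, Δv = aΔt and Δx = v₀Δt + ½aΔt²; chain segment to segment.
0–6 s: v starts 6 m/s; Δx = 6·6 + ½·2·6² = 72 m; v ends 18 m/s.
6–9 s: v starts 18 m/s; Δx = 18·3 + ½·-7·3² = 22.5 m; v ends -3 m/s.
x(9) = 2 + Σ Δx = 96.5 m.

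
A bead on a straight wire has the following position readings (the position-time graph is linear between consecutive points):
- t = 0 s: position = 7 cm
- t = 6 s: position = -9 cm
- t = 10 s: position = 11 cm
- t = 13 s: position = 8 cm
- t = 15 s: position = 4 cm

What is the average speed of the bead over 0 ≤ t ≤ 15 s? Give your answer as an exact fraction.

Average speed = (total path length)/(elapsed time); on a piecewise-linear x-t graph the path length is Σ|Δx|.
0–6 s: |Δx| = |-9 − 7| = 16 cm
6–10 s: |Δx| = |11 − -9| = 20 cm
10–13 s: |Δx| = |8 − 11| = 3 cm
13–15 s: |Δx| = |4 − 8| = 4 cm
Total path = 43 cm; average speed = 43/15 = 43/15 cm/s.

43/15 cm/s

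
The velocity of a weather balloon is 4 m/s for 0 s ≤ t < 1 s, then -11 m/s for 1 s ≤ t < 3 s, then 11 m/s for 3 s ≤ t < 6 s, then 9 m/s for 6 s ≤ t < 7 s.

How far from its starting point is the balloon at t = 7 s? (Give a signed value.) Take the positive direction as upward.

Net displacement equals the area under the velocity-time graph (areas below the axis count negative).
0–1 s: 4 × 1 = 4 m
1–3 s: -11 × 2 = -22 m
3–6 s: 11 × 3 = 33 m
6–7 s: 9 × 1 = 9 m
Net displacement = 24 m

24 m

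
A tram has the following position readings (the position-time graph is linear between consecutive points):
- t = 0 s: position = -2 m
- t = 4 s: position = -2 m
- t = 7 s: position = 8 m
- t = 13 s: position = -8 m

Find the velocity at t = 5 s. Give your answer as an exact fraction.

Velocity is the slope of the x-t graph on 4–7 s: (8 − -2)/(7 − 4) = 10/3 m/s.

10/3 m/s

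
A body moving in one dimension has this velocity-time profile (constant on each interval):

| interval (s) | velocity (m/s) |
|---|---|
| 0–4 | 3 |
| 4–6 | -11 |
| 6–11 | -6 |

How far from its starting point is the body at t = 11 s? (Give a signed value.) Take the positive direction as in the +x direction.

-40 m

Displacement is the signed area under the v-t curve.
0–4 s: 3 × 4 = 12 m
4–6 s: -11 × 2 = -22 m
6–11 s: -6 × 5 = -30 m
Net displacement = -40 m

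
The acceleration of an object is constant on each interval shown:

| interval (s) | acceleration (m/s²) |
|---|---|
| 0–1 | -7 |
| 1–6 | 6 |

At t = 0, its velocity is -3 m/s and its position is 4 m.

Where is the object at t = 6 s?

On each constant-a segment, Δv = aΔt and Δx = v₀Δt + ½aΔt²; chain segment to segment.
0–1 s: v starts -3 m/s; Δx = -3·1 + ½·-7·1² = -6.5 m; v ends -10 m/s.
1–6 s: v starts -10 m/s; Δx = -10·5 + ½·6·5² = 25 m; v ends 20 m/s.
x(6) = 4 + Σ Δx = 22.5 m.

22.5 m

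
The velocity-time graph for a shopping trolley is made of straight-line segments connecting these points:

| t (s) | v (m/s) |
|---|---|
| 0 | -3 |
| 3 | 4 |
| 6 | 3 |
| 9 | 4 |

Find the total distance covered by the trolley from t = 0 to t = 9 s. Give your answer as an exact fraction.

369/14 m

Total distance travelled is ∫|v| dt — sum the magnitudes of each area piece.
0–3 s: v = 0 at t = 9/7 s; triangle areas 27/14 + 24/7 = 75/14 m
3–6 s: |½(4 + 3)(3)| = 10.5 m
6–9 s: |½(3 + 4)(3)| = 10.5 m
Total distance = 369/14 m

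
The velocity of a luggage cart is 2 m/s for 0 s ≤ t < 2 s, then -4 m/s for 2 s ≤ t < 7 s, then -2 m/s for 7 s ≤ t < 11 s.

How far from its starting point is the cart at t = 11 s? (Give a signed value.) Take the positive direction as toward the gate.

Displacement is the signed area under the v-t curve.
0–2 s: 2 × 2 = 4 m
2–7 s: -4 × 5 = -20 m
7–11 s: -2 × 4 = -8 m
Net displacement = -24 m

-24 m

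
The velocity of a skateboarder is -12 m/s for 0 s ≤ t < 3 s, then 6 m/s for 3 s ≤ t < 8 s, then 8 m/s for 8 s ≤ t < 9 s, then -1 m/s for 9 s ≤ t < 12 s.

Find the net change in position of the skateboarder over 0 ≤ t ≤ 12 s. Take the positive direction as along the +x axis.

Net displacement equals the area under the velocity-time graph (areas below the axis count negative).
0–3 s: -12 × 3 = -36 m
3–8 s: 6 × 5 = 30 m
8–9 s: 8 × 1 = 8 m
9–12 s: -1 × 3 = -3 m
Net displacement = -1 m

-1 m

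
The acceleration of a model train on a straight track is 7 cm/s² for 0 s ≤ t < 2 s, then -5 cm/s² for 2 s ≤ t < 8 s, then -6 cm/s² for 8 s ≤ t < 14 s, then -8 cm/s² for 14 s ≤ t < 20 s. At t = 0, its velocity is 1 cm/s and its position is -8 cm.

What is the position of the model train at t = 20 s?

On each constant-a segment, Δv = aΔt and Δx = v₀Δt + ½aΔt²; chain segment to segment.
0–2 s: v starts 1 cm/s; Δx = 1·2 + ½·7·2² = 16 cm; v ends 15 cm/s.
2–8 s: v starts 15 cm/s; Δx = 15·6 + ½·-5·6² = 0 cm; v ends -15 cm/s.
8–14 s: v starts -15 cm/s; Δx = -15·6 + ½·-6·6² = -198 cm; v ends -51 cm/s.
14–20 s: v starts -51 cm/s; Δx = -51·6 + ½·-8·6² = -450 cm; v ends -99 cm/s.
x(20) = -8 + Σ Δx = -640 cm.

-640 cm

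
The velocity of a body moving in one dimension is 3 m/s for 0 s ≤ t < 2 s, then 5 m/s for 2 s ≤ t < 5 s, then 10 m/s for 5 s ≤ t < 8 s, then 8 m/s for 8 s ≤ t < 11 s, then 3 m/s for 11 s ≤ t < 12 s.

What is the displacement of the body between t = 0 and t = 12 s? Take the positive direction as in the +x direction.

Displacement is the signed area under the v-t curve.
0–2 s: 3 × 2 = 6 m
2–5 s: 5 × 3 = 15 m
5–8 s: 10 × 3 = 30 m
8–11 s: 8 × 3 = 24 m
11–12 s: 3 × 1 = 3 m
Net displacement = 78 m

78 m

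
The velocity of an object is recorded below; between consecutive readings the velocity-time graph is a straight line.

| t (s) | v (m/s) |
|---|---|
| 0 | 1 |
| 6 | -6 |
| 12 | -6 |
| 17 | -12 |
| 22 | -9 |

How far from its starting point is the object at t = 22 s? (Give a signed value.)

Net displacement equals the area under the velocity-time graph (areas below the axis count negative).
0–6 s: ½(1 + -6)(6) = -15 m
6–12 s: -6 × 6 = -36 m
12–17 s: ½(-6 + -12)(5) = -45 m
17–22 s: ½(-12 + -9)(5) = -52.5 m
Net displacement = -148.5 m

-148.5 m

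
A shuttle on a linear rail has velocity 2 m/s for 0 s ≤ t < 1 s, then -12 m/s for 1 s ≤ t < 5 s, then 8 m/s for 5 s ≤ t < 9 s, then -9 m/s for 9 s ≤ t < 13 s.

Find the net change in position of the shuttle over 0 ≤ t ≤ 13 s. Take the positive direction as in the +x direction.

-50 m

Net displacement equals the area under the velocity-time graph (areas below the axis count negative).
0–1 s: 2 × 1 = 2 m
1–5 s: -12 × 4 = -48 m
5–9 s: 8 × 4 = 32 m
9–13 s: -9 × 4 = -36 m
Net displacement = -50 m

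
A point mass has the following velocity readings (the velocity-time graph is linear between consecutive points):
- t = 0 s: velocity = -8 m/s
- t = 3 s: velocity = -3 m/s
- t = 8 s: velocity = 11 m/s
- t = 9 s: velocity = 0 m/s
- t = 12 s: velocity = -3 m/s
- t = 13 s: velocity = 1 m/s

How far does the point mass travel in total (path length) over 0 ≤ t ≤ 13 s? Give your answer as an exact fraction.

Total distance travelled is ∫|v| dt — sum the magnitudes of each area piece.
0–3 s: |½(-8 + -3)(3)| = 16.5 m
3–8 s: v = 0 at t = 57/14 s; triangle areas 45/28 + 605/28 = 325/14 m
8–9 s: |½(11 + 0)(1)| = 5.5 m
9–12 s: |½(0 + -3)(3)| = 4.5 m
12–13 s: v = 0 at t = 12.75 s; triangle areas 1.125 + 0.125 = 1.25 m
Total distance = 1427/28 m

1427/28 m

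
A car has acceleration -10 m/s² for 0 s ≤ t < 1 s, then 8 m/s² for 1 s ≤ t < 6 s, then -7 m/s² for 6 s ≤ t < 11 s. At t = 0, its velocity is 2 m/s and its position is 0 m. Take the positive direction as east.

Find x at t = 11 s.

On each constant-a segment, Δv = aΔt and Δx = v₀Δt + ½aΔt²; chain segment to segment.
0–1 s: v starts 2 m/s; Δx = 2·1 + ½·-10·1² = -3 m; v ends -8 m/s.
1–6 s: v starts -8 m/s; Δx = -8·5 + ½·8·5² = 60 m; v ends 32 m/s.
6–11 s: v starts 32 m/s; Δx = 32·5 + ½·-7·5² = 72.5 m; v ends -3 m/s.
x(11) = 0 + Σ Δx = 129.5 m.

129.5 m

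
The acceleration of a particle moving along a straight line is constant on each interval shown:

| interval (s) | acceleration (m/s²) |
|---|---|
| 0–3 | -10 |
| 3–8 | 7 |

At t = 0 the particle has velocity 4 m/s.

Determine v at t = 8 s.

Δv equals the area under the a-t graph; then v = v₀ + Δv.
0–3 s: -10 × 3 = -30 m/s
3–8 s: 7 × 5 = 35 m/s
Δv = 5 m/s, so v(8) = 4 + (5) = 9 m/s.

9 m/s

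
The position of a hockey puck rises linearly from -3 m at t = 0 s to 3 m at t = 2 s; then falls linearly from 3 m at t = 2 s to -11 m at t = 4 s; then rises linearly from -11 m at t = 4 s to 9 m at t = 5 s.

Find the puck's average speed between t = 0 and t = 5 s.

8 m/s

Average speed = (total path length)/(elapsed time); on a piecewise-linear x-t graph the path length is Σ|Δx|.
0–2 s: |Δx| = |3 − -3| = 6 m
2–4 s: |Δx| = |-11 − 3| = 14 m
4–5 s: |Δx| = |9 − -11| = 20 m
Total path = 40 m; average speed = 40/5 = 8 m/s.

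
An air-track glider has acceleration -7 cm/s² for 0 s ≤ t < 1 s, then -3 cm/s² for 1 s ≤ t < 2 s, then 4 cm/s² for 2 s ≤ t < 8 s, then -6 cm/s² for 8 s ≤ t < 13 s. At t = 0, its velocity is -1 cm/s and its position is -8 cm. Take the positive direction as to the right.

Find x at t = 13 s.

On each constant-a segment, Δv = aΔt and Δx = v₀Δt + ½aΔt²; chain segment to segment.
0–1 s: v starts -1 cm/s; Δx = -1·1 + ½·-7·1² = -4.5 cm; v ends -8 cm/s.
1–2 s: v starts -8 cm/s; Δx = -8·1 + ½·-3·1² = -9.5 cm; v ends -11 cm/s.
2–8 s: v starts -11 cm/s; Δx = -11·6 + ½·4·6² = 6 cm; v ends 13 cm/s.
8–13 s: v starts 13 cm/s; Δx = 13·5 + ½·-6·5² = -10 cm; v ends -17 cm/s.
x(13) = -8 + Σ Δx = -26 cm.

-26 cm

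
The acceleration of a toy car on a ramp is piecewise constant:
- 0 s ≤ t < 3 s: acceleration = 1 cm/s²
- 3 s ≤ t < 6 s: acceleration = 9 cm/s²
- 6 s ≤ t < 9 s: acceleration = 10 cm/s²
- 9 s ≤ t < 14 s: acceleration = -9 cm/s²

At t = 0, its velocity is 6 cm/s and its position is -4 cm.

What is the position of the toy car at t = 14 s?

On each constant-a segment, Δv = aΔt and Δx = v₀Δt + ½aΔt²; chain segment to segment.
0–3 s: v starts 6 cm/s; Δx = 6·3 + ½·1·3² = 22.5 cm; v ends 9 cm/s.
3–6 s: v starts 9 cm/s; Δx = 9·3 + ½·9·3² = 67.5 cm; v ends 36 cm/s.
6–9 s: v starts 36 cm/s; Δx = 36·3 + ½·10·3² = 153 cm; v ends 66 cm/s.
9–14 s: v starts 66 cm/s; Δx = 66·5 + ½·-9·5² = 217.5 cm; v ends 21 cm/s.
x(14) = -4 + Σ Δx = 456.5 cm.

456.5 cm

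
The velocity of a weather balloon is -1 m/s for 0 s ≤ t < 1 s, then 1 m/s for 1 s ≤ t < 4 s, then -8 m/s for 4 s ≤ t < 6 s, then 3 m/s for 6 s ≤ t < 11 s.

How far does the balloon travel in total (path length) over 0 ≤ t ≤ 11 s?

35 m

Total distance travelled is ∫|v| dt — sum the magnitudes of each area piece.
0–1 s: |-1| × 1 = 1 m
1–4 s: |1| × 3 = 3 m
4–6 s: |-8| × 2 = 16 m
6–11 s: |3| × 5 = 15 m
Total distance = 35 m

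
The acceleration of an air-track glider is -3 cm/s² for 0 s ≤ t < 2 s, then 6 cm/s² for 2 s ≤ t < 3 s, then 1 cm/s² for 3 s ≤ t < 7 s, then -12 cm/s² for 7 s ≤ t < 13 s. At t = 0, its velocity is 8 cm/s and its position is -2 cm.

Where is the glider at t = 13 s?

On each constant-a segment, Δv = aΔt and Δx = v₀Δt + ½aΔt²; chain segment to segment.
0–2 s: v starts 8 cm/s; Δx = 8·2 + ½·-3·2² = 10 cm; v ends 2 cm/s.
2–3 s: v starts 2 cm/s; Δx = 2·1 + ½·6·1² = 5 cm; v ends 8 cm/s.
3–7 s: v starts 8 cm/s; Δx = 8·4 + ½·1·4² = 40 cm; v ends 12 cm/s.
7–13 s: v starts 12 cm/s; Δx = 12·6 + ½·-12·6² = -144 cm; v ends -60 cm/s.
x(13) = -2 + Σ Δx = -91 cm.

-91 cm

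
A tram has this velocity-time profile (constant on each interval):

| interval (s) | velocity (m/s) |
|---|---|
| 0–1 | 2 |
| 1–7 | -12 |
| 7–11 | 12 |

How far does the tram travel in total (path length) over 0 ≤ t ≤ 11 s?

122 m

Total distance travelled is ∫|v| dt — sum the magnitudes of each area piece.
0–1 s: |2| × 1 = 2 m
1–7 s: |-12| × 6 = 72 m
7–11 s: |12| × 4 = 48 m
Total distance = 122 m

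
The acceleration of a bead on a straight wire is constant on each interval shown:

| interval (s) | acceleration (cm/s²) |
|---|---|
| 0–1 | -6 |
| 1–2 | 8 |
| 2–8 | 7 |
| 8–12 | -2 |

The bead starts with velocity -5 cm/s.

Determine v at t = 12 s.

Δv equals the area under the a-t graph; then v = v₀ + Δv.
0–1 s: -6 × 1 = -6 cm/s
1–2 s: 8 × 1 = 8 cm/s
2–8 s: 7 × 6 = 42 cm/s
8–12 s: -2 × 4 = -8 cm/s
Δv = 36 cm/s, so v(12) = -5 + (36) = 31 cm/s.

31 cm/s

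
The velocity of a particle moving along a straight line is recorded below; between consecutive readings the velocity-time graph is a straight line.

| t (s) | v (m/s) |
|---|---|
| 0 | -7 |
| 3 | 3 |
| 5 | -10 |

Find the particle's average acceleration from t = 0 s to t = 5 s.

-0.6 m/s²

Average acceleration = Δv/Δt = (-10 − -7)/(5 − 0) = -0.6 m/s².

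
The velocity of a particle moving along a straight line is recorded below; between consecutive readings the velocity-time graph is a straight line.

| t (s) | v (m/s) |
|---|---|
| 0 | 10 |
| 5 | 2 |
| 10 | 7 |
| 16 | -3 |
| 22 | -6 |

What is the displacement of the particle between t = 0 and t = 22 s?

Net displacement equals the area under the velocity-time graph (areas below the axis count negative).
0–5 s: ½(10 + 2)(5) = 30 m
5–10 s: ½(2 + 7)(5) = 22.5 m
10–16 s: ½(7 + -3)(6) = 12 m
16–22 s: ½(-3 + -6)(6) = -27 m
Net displacement = 37.5 m

37.5 m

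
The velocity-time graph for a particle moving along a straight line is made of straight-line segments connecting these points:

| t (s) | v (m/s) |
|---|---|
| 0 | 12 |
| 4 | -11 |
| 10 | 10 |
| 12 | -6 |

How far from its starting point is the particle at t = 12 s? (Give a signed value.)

Displacement is the signed area under the v-t curve.
0–4 s: ½(12 + -11)(4) = 2 m
4–10 s: ½(-11 + 10)(6) = -3 m
10–12 s: ½(10 + -6)(2) = 4 m
Net displacement = 3 m

3 m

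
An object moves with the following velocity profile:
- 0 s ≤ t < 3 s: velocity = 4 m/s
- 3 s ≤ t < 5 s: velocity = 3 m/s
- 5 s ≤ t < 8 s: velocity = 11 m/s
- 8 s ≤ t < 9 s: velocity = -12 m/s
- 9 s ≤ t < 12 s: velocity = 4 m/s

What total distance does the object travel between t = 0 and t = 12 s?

Distance (not displacement) is the total path length: add the absolute areas under v-t.
0–3 s: |4| × 3 = 12 m
3–5 s: |3| × 2 = 6 m
5–8 s: |11| × 3 = 33 m
8–9 s: |-12| × 1 = 12 m
9–12 s: |4| × 3 = 12 m
Total distance = 75 m

75 m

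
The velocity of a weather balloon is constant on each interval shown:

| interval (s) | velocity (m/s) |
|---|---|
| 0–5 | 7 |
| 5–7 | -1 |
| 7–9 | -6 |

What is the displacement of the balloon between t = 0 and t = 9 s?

21 m

Displacement is the signed area under the v-t curve.
0–5 s: 7 × 5 = 35 m
5–7 s: -1 × 2 = -2 m
7–9 s: -6 × 2 = -12 m
Net displacement = 21 m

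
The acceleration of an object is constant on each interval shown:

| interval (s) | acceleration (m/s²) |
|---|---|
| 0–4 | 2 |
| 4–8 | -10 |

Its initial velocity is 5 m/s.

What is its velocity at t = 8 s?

-27 m/s

Δv equals the area under the a-t graph; then v = v₀ + Δv.
0–4 s: 2 × 4 = 8 m/s
4–8 s: -10 × 4 = -40 m/s
Δv = -32 m/s, so v(8) = 5 + (-32) = -27 m/s.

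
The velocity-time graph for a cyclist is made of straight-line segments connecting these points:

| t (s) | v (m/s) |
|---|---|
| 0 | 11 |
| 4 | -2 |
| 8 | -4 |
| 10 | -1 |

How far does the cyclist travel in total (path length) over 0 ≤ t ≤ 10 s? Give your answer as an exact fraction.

471/13 m

Total distance travelled is ∫|v| dt — sum the magnitudes of each area piece.
0–4 s: v = 0 at t = 44/13 s; triangle areas 242/13 + 8/13 = 250/13 m
4–8 s: |½(-2 + -4)(4)| = 12 m
8–10 s: |½(-4 + -1)(2)| = 5 m
Total distance = 471/13 m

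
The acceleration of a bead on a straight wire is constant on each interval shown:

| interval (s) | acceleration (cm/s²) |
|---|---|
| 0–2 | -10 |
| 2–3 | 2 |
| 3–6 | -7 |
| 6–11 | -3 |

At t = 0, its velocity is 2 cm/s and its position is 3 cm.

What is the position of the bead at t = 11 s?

-332 cm

On each constant-a segment, Δv = aΔt and Δx = v₀Δt + ½aΔt²; chain segment to segment.
0–2 s: v starts 2 cm/s; Δx = 2·2 + ½·-10·2² = -16 cm; v ends -18 cm/s.
2–3 s: v starts -18 cm/s; Δx = -18·1 + ½·2·1² = -17 cm; v ends -16 cm/s.
3–6 s: v starts -16 cm/s; Δx = -16·3 + ½·-7·3² = -79.5 cm; v ends -37 cm/s.
6–11 s: v starts -37 cm/s; Δx = -37·5 + ½·-3·5² = -222.5 cm; v ends -52 cm/s.
x(11) = 3 + Σ Δx = -332 cm.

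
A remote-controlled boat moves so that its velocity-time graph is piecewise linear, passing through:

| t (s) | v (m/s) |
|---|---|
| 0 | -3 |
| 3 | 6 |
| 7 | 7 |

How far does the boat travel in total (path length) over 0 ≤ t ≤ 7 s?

Total distance travelled is ∫|v| dt — sum the magnitudes of each area piece.
0–3 s: v = 0 at t = 1 s; triangle areas 1.5 + 6 = 7.5 m
3–7 s: |½(6 + 7)(4)| = 26 m
Total distance = 33.5 m

33.5 m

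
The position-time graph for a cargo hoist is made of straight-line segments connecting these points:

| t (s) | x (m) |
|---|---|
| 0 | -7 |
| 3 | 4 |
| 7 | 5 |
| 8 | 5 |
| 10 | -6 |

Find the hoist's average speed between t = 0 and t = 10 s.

Average speed = (total path length)/(elapsed time); on a piecewise-linear x-t graph the path length is Σ|Δx|.
0–3 s: |Δx| = |4 − -7| = 11 m
3–7 s: |Δx| = |5 − 4| = 1 m
7–8 s: |Δx| = |5 − 5| = 0 m
8–10 s: |Δx| = |-6 − 5| = 11 m
Total path = 23 m; average speed = 23/10 = 2.3 m/s.

2.3 m/s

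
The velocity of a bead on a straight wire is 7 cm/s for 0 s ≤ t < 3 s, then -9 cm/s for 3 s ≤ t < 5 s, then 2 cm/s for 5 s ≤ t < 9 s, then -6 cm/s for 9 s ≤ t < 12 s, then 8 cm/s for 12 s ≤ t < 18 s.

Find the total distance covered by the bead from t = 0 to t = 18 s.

Distance (not displacement) is the total path length: add the absolute areas under v-t.
0–3 s: |7| × 3 = 21 cm
3–5 s: |-9| × 2 = 18 cm
5–9 s: |2| × 4 = 8 cm
9–12 s: |-6| × 3 = 18 cm
12–18 s: |8| × 6 = 48 cm
Total distance = 113 cm

113 cm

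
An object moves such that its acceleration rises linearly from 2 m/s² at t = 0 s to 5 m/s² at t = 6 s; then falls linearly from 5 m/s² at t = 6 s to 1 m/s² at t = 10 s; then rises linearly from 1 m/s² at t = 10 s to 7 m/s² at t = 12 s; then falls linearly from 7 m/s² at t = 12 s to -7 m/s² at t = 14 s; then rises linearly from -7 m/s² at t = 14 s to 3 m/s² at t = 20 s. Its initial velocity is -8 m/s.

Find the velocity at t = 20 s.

21 m/s

Δv equals the area under the a-t graph; then v = v₀ + Δv.
0–6 s: ½(2 + 5)(6) = 21 m/s
6–10 s: ½(5 + 1)(4) = 12 m/s
10–12 s: ½(1 + 7)(2) = 8 m/s
12–14 s: ½(7 + -7)(2) = 0 m/s
14–20 s: ½(-7 + 3)(6) = -12 m/s
Δv = 29 m/s, so v(20) = -8 + (29) = 21 m/s.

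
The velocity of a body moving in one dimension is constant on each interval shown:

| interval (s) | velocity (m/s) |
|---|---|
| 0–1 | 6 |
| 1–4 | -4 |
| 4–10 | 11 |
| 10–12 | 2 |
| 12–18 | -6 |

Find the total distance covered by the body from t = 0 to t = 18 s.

124 m

Distance (not displacement) is the total path length: add the absolute areas under v-t.
0–1 s: |6| × 1 = 6 m
1–4 s: |-4| × 3 = 12 m
4–10 s: |11| × 6 = 66 m
10–12 s: |2| × 2 = 4 m
12–18 s: |-6| × 6 = 36 m
Total distance = 124 m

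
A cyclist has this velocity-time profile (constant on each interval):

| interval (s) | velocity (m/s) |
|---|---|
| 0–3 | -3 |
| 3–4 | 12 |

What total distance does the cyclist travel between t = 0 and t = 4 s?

Distance (not displacement) is the total path length: add the absolute areas under v-t.
0–3 s: |-3| × 3 = 9 m
3–4 s: |12| × 1 = 12 m
Total distance = 21 m

21 m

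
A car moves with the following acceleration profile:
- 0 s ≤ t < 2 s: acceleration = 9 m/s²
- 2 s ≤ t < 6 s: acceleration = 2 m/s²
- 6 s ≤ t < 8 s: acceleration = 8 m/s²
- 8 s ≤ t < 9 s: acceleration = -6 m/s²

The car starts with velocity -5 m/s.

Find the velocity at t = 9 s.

Δv equals the area under the a-t graph; then v = v₀ + Δv.
0–2 s: 9 × 2 = 18 m/s
2–6 s: 2 × 4 = 8 m/s
6–8 s: 8 × 2 = 16 m/s
8–9 s: -6 × 1 = -6 m/s
Δv = 36 m/s, so v(9) = -5 + (36) = 31 m/s.

31 m/s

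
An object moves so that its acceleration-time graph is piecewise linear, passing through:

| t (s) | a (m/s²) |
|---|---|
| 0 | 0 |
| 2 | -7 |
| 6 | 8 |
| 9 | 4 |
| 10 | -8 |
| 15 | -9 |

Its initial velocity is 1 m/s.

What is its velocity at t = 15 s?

Δv equals the area under the a-t graph; then v = v₀ + Δv.
0–2 s: ½(0 + -7)(2) = -7 m/s
2–6 s: ½(-7 + 8)(4) = 2 m/s
6–9 s: ½(8 + 4)(3) = 18 m/s
9–10 s: ½(4 + -8)(1) = -2 m/s
10–15 s: ½(-8 + -9)(5) = -42.5 m/s
Δv = -31.5 m/s, so v(15) = 1 + (-31.5) = -30.5 m/s.

-30.5 m/s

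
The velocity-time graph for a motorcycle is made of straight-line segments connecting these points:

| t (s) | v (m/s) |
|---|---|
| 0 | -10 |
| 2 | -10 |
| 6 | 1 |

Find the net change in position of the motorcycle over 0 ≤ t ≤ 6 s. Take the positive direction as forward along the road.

-38 m

Displacement is the signed area under the v-t curve.
0–2 s: -10 × 2 = -20 m
2–6 s: ½(-10 + 1)(4) = -18 m
Net displacement = -38 m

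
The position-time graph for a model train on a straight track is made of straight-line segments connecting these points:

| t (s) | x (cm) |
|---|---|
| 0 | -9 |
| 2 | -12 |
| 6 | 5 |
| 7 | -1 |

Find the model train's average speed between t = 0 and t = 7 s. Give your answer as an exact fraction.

Average speed = (total path length)/(elapsed time); on a piecewise-linear x-t graph the path length is Σ|Δx|.
0–2 s: |Δx| = |-12 − -9| = 3 cm
2–6 s: |Δx| = |5 − -12| = 17 cm
6–7 s: |Δx| = |-1 − 5| = 6 cm
Total path = 26 cm; average speed = 26/7 = 26/7 cm/s.

26/7 cm/s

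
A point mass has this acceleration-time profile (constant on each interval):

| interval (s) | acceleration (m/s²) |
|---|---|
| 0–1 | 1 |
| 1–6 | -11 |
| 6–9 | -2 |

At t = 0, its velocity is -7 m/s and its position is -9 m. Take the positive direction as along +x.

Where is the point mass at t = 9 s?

-375 m

On each constant-a segment, Δv = aΔt and Δx = v₀Δt + ½aΔt²; chain segment to segment.
0–1 s: v starts -7 m/s; Δx = -7·1 + ½·1·1² = -6.5 m; v ends -6 m/s.
1–6 s: v starts -6 m/s; Δx = -6·5 + ½·-11·5² = -167.5 m; v ends -61 m/s.
6–9 s: v starts -61 m/s; Δx = -61·3 + ½·-2·3² = -192 m; v ends -67 m/s.
x(9) = -9 + Σ Δx = -375 m.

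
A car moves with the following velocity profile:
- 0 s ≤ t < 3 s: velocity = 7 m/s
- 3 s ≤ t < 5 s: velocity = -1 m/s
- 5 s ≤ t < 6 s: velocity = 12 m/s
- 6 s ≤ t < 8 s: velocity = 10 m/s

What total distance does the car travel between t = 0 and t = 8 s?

55 m

Distance (not displacement) is the total path length: add the absolute areas under v-t.
0–3 s: |7| × 3 = 21 m
3–5 s: |-1| × 2 = 2 m
5–6 s: |12| × 1 = 12 m
6–8 s: |10| × 2 = 20 m
Total distance = 55 m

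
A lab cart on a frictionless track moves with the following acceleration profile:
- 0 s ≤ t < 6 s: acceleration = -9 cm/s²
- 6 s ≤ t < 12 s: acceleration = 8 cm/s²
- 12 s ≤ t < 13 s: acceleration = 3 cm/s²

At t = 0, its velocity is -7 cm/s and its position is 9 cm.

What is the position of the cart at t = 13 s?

-428.5 cm

On each constant-a segment, Δv = aΔt and Δx = v₀Δt + ½aΔt²; chain segment to segment.
0–6 s: v starts -7 cm/s; Δx = -7·6 + ½·-9·6² = -204 cm; v ends -61 cm/s.
6–12 s: v starts -61 cm/s; Δx = -61·6 + ½·8·6² = -222 cm; v ends -13 cm/s.
12–13 s: v starts -13 cm/s; Δx = -13·1 + ½·3·1² = -11.5 cm; v ends -10 cm/s.
x(13) = 9 + Σ Δx = -428.5 cm.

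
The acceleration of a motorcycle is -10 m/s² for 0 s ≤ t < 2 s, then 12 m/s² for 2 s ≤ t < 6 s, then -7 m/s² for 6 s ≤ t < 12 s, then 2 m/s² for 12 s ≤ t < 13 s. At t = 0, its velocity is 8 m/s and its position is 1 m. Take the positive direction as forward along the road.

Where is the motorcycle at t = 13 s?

On each constant-a segment, Δv = aΔt and Δx = v₀Δt + ½aΔt²; chain segment to segment.
0–2 s: v starts 8 m/s; Δx = 8·2 + ½·-10·2² = -4 m; v ends -12 m/s.
2–6 s: v starts -12 m/s; Δx = -12·4 + ½·12·4² = 48 m; v ends 36 m/s.
6–12 s: v starts 36 m/s; Δx = 36·6 + ½·-7·6² = 90 m; v ends -6 m/s.
12–13 s: v starts -6 m/s; Δx = -6·1 + ½·2·1² = -5 m; v ends -4 m/s.
x(13) = 1 + Σ Δx = 130 m.

130 m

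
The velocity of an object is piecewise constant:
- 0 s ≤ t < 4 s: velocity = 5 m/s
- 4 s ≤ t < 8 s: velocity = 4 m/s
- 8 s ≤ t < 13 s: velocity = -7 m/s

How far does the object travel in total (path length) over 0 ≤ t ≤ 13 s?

71 m

Distance (not displacement) is the total path length: add the absolute areas under v-t.
0–4 s: |5| × 4 = 20 m
4–8 s: |4| × 4 = 16 m
8–13 s: |-7| × 5 = 35 m
Total distance = 71 m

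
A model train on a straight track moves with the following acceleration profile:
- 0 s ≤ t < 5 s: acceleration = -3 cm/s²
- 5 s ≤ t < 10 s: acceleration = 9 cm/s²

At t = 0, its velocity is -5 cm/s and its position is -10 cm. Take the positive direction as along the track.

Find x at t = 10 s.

On each constant-a segment, Δv = aΔt and Δx = v₀Δt + ½aΔt²; chain segment to segment.
0–5 s: v starts -5 cm/s; Δx = -5·5 + ½·-3·5² = -62.5 cm; v ends -20 cm/s.
5–10 s: v starts -20 cm/s; Δx = -20·5 + ½·9·5² = 12.5 cm; v ends 25 cm/s.
x(10) = -10 + Σ Δx = -60 cm.

-60 cm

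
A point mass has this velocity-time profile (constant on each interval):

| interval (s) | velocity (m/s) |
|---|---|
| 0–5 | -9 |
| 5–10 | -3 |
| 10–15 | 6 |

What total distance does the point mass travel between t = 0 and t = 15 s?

Total distance travelled is ∫|v| dt — sum the magnitudes of each area piece.
0–5 s: |-9| × 5 = 45 m
5–10 s: |-3| × 5 = 15 m
10–15 s: |6| × 5 = 30 m
Total distance = 90 m

90 m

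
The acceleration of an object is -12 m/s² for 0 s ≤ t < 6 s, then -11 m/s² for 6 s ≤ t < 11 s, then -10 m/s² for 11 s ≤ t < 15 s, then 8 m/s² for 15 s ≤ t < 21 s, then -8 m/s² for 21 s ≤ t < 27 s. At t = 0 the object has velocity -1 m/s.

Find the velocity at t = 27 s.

Δv equals the area under the a-t graph; then v = v₀ + Δv.
0–6 s: -12 × 6 = -72 m/s
6–11 s: -11 × 5 = -55 m/s
11–15 s: -10 × 4 = -40 m/s
15–21 s: 8 × 6 = 48 m/s
21–27 s: -8 × 6 = -48 m/s
Δv = -167 m/s, so v(27) = -1 + (-167) = -168 m/s.

-168 m/s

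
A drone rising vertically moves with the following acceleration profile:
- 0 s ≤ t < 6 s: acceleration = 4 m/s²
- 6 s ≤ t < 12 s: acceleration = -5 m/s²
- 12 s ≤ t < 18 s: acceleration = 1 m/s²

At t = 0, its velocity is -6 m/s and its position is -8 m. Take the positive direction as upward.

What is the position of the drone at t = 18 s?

On each constant-a segment, Δv = aΔt and Δx = v₀Δt + ½aΔt²; chain segment to segment.
0–6 s: v starts -6 m/s; Δx = -6·6 + ½·4·6² = 36 m; v ends 18 m/s.
6–12 s: v starts 18 m/s; Δx = 18·6 + ½·-5·6² = 18 m; v ends -12 m/s.
12–18 s: v starts -12 m/s; Δx = -12·6 + ½·1·6² = -54 m; v ends -6 m/s.
x(18) = -8 + Σ Δx = -8 m.

-8 m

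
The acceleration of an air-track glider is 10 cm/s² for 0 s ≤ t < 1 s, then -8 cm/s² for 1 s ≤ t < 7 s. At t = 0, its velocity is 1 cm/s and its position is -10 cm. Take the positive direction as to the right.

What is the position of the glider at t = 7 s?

-82 cm

On each constant-a segment, Δv = aΔt and Δx = v₀Δt + ½aΔt²; chain segment to segment.
0–1 s: v starts 1 cm/s; Δx = 1·1 + ½·10·1² = 6 cm; v ends 11 cm/s.
1–7 s: v starts 11 cm/s; Δx = 11·6 + ½·-8·6² = -78 cm; v ends -37 cm/s.
x(7) = -10 + Σ Δx = -82 cm.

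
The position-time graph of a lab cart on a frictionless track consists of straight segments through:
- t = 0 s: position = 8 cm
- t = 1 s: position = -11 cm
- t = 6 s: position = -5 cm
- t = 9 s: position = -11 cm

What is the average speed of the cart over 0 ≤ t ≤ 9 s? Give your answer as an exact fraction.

Average speed = (total path length)/(elapsed time); on a piecewise-linear x-t graph the path length is Σ|Δx|.
0–1 s: |Δx| = |-11 − 8| = 19 cm
1–6 s: |Δx| = |-5 − -11| = 6 cm
6–9 s: |Δx| = |-11 − -5| = 6 cm
Total path = 31 cm; average speed = 31/9 = 31/9 cm/s.

31/9 cm/s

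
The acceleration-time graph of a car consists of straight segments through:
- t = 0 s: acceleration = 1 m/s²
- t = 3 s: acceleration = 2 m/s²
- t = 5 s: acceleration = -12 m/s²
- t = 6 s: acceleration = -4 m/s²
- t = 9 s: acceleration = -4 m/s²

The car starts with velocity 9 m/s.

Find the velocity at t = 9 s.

Δv equals the area under the a-t graph; then v = v₀ + Δv.
0–3 s: ½(1 + 2)(3) = 4.5 m/s
3–5 s: ½(2 + -12)(2) = -10 m/s
5–6 s: ½(-12 + -4)(1) = -8 m/s
6–9 s: -4 × 3 = -12 m/s
Δv = -25.5 m/s, so v(9) = 9 + (-25.5) = -16.5 m/s.

-16.5 m/s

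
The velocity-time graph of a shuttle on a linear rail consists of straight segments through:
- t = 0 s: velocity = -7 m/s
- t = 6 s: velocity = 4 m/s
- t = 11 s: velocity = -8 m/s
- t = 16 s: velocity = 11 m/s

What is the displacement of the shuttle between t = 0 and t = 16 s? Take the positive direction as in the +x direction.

-11.5 m

Net displacement equals the area under the velocity-time graph (areas below the axis count negative).
0–6 s: ½(-7 + 4)(6) = -9 m
6–11 s: ½(4 + -8)(5) = -10 m
11–16 s: ½(-8 + 11)(5) = 7.5 m
Net displacement = -11.5 m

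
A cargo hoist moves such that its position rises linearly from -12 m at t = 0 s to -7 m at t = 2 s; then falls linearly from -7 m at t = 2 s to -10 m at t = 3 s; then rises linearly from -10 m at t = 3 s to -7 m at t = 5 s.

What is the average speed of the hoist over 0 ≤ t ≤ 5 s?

Average speed = (total path length)/(elapsed time); on a piecewise-linear x-t graph the path length is Σ|Δx|.
0–2 s: |Δx| = |-7 − -12| = 5 m
2–3 s: |Δx| = |-10 − -7| = 3 m
3–5 s: |Δx| = |-7 − -10| = 3 m
Total path = 11 m; average speed = 11/5 = 2.2 m/s.

2.2 m/s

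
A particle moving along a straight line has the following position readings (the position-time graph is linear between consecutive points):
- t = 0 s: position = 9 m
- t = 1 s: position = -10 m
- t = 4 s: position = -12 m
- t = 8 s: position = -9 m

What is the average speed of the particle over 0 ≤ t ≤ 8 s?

Average speed = (total path length)/(elapsed time); on a piecewise-linear x-t graph the path length is Σ|Δx|.
0–1 s: |Δx| = |-10 − 9| = 19 m
1–4 s: |Δx| = |-12 − -10| = 2 m
4–8 s: |Δx| = |-9 − -12| = 3 m
Total path = 24 m; average speed = 24/8 = 3 m/s.

3 m/s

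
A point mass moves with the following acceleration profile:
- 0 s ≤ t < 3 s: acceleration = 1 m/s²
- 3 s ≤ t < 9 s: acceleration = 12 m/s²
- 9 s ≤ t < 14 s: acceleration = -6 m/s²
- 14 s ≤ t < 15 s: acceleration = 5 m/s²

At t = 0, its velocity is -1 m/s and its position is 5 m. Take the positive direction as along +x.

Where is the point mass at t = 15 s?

On each constant-a segment, Δv = aΔt and Δx = v₀Δt + ½aΔt²; chain segment to segment.
0–3 s: v starts -1 m/s; Δx = -1·3 + ½·1·3² = 1.5 m; v ends 2 m/s.
3–9 s: v starts 2 m/s; Δx = 2·6 + ½·12·6² = 228 m; v ends 74 m/s.
9–14 s: v starts 74 m/s; Δx = 74·5 + ½·-6·5² = 295 m; v ends 44 m/s.
14–15 s: v starts 44 m/s; Δx = 44·1 + ½·5·1² = 46.5 m; v ends 49 m/s.
x(15) = 5 + Σ Δx = 576 m.

576 m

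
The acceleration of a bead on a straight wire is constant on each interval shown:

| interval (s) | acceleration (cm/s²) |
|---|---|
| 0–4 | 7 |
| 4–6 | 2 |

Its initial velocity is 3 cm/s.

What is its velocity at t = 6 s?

35 cm/s

Δv equals the area under the a-t graph; then v = v₀ + Δv.
0–4 s: 7 × 4 = 28 cm/s
4–6 s: 2 × 2 = 4 cm/s
Δv = 32 cm/s, so v(6) = 3 + (32) = 35 cm/s.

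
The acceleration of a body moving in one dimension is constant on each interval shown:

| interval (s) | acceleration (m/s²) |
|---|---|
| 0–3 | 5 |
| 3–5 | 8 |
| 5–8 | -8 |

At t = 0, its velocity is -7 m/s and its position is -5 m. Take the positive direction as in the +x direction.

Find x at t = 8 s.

On each constant-a segment, Δv = aΔt and Δx = v₀Δt + ½aΔt²; chain segment to segment.
0–3 s: v starts -7 m/s; Δx = -7·3 + ½·5·3² = 1.5 m; v ends 8 m/s.
3–5 s: v starts 8 m/s; Δx = 8·2 + ½·8·2² = 32 m; v ends 24 m/s.
5–8 s: v starts 24 m/s; Δx = 24·3 + ½·-8·3² = 36 m; v ends 0 m/s.
x(8) = -5 + Σ Δx = 64.5 m.

64.5 m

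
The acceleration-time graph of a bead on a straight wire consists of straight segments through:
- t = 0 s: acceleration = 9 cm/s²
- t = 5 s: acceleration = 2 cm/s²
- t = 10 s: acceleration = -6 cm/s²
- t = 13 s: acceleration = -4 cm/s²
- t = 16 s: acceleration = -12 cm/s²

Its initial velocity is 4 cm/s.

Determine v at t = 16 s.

Δv equals the area under the a-t graph; then v = v₀ + Δv.
0–5 s: ½(9 + 2)(5) = 27.5 cm/s
5–10 s: ½(2 + -6)(5) = -10 cm/s
10–13 s: ½(-6 + -4)(3) = -15 cm/s
13–16 s: ½(-4 + -12)(3) = -24 cm/s
Δv = -21.5 cm/s, so v(16) = 4 + (-21.5) = -17.5 cm/s.

-17.5 cm/s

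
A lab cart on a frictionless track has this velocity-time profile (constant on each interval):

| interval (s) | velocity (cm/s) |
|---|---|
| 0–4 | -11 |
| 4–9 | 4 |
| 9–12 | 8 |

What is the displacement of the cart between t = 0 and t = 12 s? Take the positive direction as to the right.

0 cm

Net displacement equals the area under the velocity-time graph (areas below the axis count negative).
0–4 s: -11 × 4 = -44 cm
4–9 s: 4 × 5 = 20 cm
9–12 s: 8 × 3 = 24 cm
Net displacement = 0 cm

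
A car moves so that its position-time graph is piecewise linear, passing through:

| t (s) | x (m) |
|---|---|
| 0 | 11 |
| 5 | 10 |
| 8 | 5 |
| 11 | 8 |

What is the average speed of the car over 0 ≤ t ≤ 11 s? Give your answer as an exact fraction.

9/11 m/s

Average speed = (total path length)/(elapsed time); on a piecewise-linear x-t graph the path length is Σ|Δx|.
0–5 s: |Δx| = |10 − 11| = 1 m
5–8 s: |Δx| = |5 − 10| = 5 m
8–11 s: |Δx| = |8 − 5| = 3 m
Total path = 9 m; average speed = 9/11 = 9/11 m/s.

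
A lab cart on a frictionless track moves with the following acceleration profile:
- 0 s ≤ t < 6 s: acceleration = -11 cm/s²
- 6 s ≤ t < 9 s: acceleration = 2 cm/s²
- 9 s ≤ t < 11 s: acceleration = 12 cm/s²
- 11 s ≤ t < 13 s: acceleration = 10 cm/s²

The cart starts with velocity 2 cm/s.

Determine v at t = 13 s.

-14 cm/s

Δv equals the area under the a-t graph; then v = v₀ + Δv.
0–6 s: -11 × 6 = -66 cm/s
6–9 s: 2 × 3 = 6 cm/s
9–11 s: 12 × 2 = 24 cm/s
11–13 s: 10 × 2 = 20 cm/s
Δv = -16 cm/s, so v(13) = 2 + (-16) = -14 cm/s.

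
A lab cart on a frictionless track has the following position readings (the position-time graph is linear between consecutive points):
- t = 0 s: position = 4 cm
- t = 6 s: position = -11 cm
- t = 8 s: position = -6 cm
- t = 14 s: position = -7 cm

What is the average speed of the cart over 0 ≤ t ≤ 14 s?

1.5 cm/s

Average speed = (total path length)/(elapsed time); on a piecewise-linear x-t graph the path length is Σ|Δx|.
0–6 s: |Δx| = |-11 − 4| = 15 cm
6–8 s: |Δx| = |-6 − -11| = 5 cm
8–14 s: |Δx| = |-7 − -6| = 1 cm
Total path = 21 cm; average speed = 21/14 = 1.5 cm/s.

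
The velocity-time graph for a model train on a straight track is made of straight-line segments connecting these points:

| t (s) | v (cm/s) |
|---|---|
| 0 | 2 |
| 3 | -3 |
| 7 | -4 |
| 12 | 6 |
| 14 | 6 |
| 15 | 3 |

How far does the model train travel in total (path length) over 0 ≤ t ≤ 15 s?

Total distance travelled is ∫|v| dt — sum the magnitudes of each area piece.
0–3 s: v = 0 at t = 1.2 s; triangle areas 1.2 + 2.7 = 3.9 cm
3–7 s: |½(-3 + -4)(4)| = 14 cm
7–12 s: v = 0 at t = 9 s; triangle areas 4 + 9 = 13 cm
12–14 s: |6| × 2 = 12 cm
14–15 s: |½(6 + 3)(1)| = 4.5 cm
Total distance = 47.4 cm

47.4 cm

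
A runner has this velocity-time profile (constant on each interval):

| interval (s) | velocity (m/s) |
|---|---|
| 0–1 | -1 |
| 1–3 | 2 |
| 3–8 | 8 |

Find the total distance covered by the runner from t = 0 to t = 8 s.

Distance (not displacement) is the total path length: add the absolute areas under v-t.
0–1 s: |-1| × 1 = 1 m
1–3 s: |2| × 2 = 4 m
3–8 s: |8| × 5 = 40 m
Total distance = 45 m

45 m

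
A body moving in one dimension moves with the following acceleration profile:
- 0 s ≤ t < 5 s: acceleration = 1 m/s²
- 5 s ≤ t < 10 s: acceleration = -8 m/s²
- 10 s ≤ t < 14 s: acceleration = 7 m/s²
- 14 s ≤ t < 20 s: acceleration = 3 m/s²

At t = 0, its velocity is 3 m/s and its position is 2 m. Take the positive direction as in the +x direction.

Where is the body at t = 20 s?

On each constant-a segment, Δv = aΔt and Δx = v₀Δt + ½aΔt²; chain segment to segment.
0–5 s: v starts 3 m/s; Δx = 3·5 + ½·1·5² = 27.5 m; v ends 8 m/s.
5–10 s: v starts 8 m/s; Δx = 8·5 + ½·-8·5² = -60 m; v ends -32 m/s.
10–14 s: v starts -32 m/s; Δx = -32·4 + ½·7·4² = -72 m; v ends -4 m/s.
14–20 s: v starts -4 m/s; Δx = -4·6 + ½·3·6² = 30 m; v ends 14 m/s.
x(20) = 2 + Σ Δx = -72.5 m.

-72.5 m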